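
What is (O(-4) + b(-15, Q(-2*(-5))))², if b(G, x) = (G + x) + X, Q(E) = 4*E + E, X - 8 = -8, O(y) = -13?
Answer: 484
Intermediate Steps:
X = 0 (X = 8 - 8 = 0)
Q(E) = 5*E
b(G, x) = G + x (b(G, x) = (G + x) + 0 = G + x)
(O(-4) + b(-15, Q(-2*(-5))))² = (-13 + (-15 + 5*(-2*(-5))))² = (-13 + (-15 + 5*10))² = (-13 + (-15 + 50))² = (-13 + 35)² = 22² = 484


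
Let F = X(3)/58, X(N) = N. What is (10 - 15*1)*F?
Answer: -15/58 ≈ -0.25862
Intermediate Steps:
F = 3/58 ≈ 0.051724
(10 - 15*1)*F = (10 - 15*1)*(3/58) = (10 - 15)*(3/58) = -5*3/58 = -15/58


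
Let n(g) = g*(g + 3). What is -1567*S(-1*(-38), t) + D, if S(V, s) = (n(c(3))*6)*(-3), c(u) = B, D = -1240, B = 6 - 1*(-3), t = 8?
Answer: 3045008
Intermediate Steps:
B = 9 (B = 6 + 3 = 9)
c(u) = 9
n(g) = g*(3 + g)
S(V, s) = -1944 (S(V, s) = ((9*(3 + 9))*6)*(-3) = ((9*12)*6)*(-3) = (108*6)*(-3) = 648*(-3) = -1944)
-1567*S(-1*(-38), t) + D = -1567*(-1944) - 1240 = 3046248 - 1240 = 3045008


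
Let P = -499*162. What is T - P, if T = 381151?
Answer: 461989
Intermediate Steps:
P = -80838
T - P = 381151 - 1*(-80838) = 381151 + 80838 = 461989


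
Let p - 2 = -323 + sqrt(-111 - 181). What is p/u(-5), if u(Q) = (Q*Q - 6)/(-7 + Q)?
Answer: 3852/19 - 24*I*sqrt(73)/19 ≈ 202.74 - 10.792*I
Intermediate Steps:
u(Q) = (-6 + Q**2)/(-7 + Q) (u(Q) = (Q**2 - 6)/(-7 + Q) = (-6 + Q**2)/(-7 + Q))
p = -321 + 2*I*sqrt(73) (p = 2 + (-323 + sqrt(-111 - 181)) = 2 + (-323 + sqrt(-292)) = 2 + (-323 + 2*I*sqrt(73)) = -321 + 2*I*sqrt(73) ≈ -321.0 + 17.088*I)
p/u(-5) = (-321 + 2*I*sqrt(73))/(((-6 + (-5)**2)/(-7 - 5))) = (-321 + 2*I*sqrt(73))/(((-6 + 25)/(-12))) = (-321 + 2*I*sqrt(73))/((-1/12*19)) = (-321 + 2*I*sqrt(73))/(-19/12) = (-321 + 2*I*sqrt(73))*(-12/19) = 3852/19 - 24*I*sqrt(73)/19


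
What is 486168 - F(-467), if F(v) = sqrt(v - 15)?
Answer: 486168 - I*sqrt(482) ≈ 4.8617e+5 - 21.954*I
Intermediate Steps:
F(v) = sqrt(-15 + v)
486168 - F(-467) = 486168 - sqrt(-15 - 467) = 486168 - sqrt(-482) = 486168 - I*sqrt(482)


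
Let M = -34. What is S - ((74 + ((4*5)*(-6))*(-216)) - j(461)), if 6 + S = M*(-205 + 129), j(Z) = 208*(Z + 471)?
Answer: 170440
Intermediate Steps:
j(Z) = 97968 + 208*Z (j(Z) = 208*(471 + Z) = 97968 + 208*Z)
S = 2578 (S = -6 - 34*(-205 + 129) = -6 - 34*(-76) = -6 + 2584 = 2578)
S - ((74 + ((4*5)*(-6))*(-216)) - j(461)) = 2578 - ((74 + ((4*5)*(-6))*(-216)) - (97968 + 208*461)) = 2578 - ((74 + (20*(-6))*(-216)) - (97968 + 95888)) = 2578 - ((74 - 120*(-216)) - 1*193856) = 2578 - ((74 + 25920) - 193856) = 2578 - (25994 - 193856) = 2578 - 1*(-167862) = 2578 + 167862 = 170440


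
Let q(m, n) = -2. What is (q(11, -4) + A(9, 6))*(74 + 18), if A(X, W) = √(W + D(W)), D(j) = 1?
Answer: -184 + 92*√7 ≈ 59.409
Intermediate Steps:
A(X, W) = √(1 + W) (A(X, W) = √(W + 1) = √(1 + W))
(q(11, -4) + A(9, 6))*(74 + 18) = (-2 + √(1 + 6))*(74 + 18) = (-2 + √7)*92 = -184 + 92*√7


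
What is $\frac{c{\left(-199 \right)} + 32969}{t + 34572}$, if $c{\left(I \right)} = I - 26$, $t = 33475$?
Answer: $\frac{32744}{68047} \approx 0.4812$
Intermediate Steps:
$c{\left(I \right)} = -26 + I$ ($c{\left(I \right)} = I - 26 = -26 + I$)
$\frac{c{\left(-199 \right)} + 32969}{t + 34572} = \frac{\left(-26 - 199\right) + 32969}{33475 + 34572} = \frac{-225 + 32969}{68047} = 32744 \cdot \frac{1}{68047} = \frac{32744}{68047}$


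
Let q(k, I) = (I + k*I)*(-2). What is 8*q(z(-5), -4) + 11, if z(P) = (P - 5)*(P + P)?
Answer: 6475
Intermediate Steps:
z(P) = 2*P*(-5 + P) (z(P) = (-5 + P)*(2*P) = 2*P*(-5 + P))
q(k, I) = -2*I - 2*I*k (q(k, I) = (I + I*k)*(-2) = -2*I - 2*I*k)
8*q(z(-5), -4) + 11 = 8*(-2*(-4)*(1 + 2*(-5)*(-5 - 5))) + 11 = 8*(-2*(-4)*(1 + 2*(-5)*(-10))) + 11 = 8*(-2*(-4)*(1 + 100)) + 11 = 8*(-2*(-4)*101) + 11 = 8*808 + 11 = 6464 + 11 = 6475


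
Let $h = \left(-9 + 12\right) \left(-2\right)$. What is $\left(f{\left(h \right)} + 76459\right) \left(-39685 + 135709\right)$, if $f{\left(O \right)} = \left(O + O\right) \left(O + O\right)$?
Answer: $7355726472$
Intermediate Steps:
$h = -6$ ($h = 3 \left(-2\right) = -6$)
$f{\left(O \right)} = 4 O^{2}$ ($f{\left(O \right)} = 2 O 2 O = 4 O^{2}$)
$\left(f{\left(h \right)} + 76459\right) \left(-39685 + 135709\right) = \left(4 \left(-6\right)^{2} + 76459\right) \left(-39685 + 135709\right) = \left(4 \cdot 36 + 76459\right) 96024 = \left(144 + 76459\right) 96024 = 76603 \cdot 96024 = 7355726472$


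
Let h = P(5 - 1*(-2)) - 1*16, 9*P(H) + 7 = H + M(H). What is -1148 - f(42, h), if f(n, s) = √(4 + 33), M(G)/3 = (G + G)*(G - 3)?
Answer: -1148 - √37 ≈ -1154.1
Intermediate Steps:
M(G) = 6*G*(-3 + G) (M(G) = 3*((G + G)*(G - 3)) = 3*((2*G)*(-3 + G)) = 3*(2*G*(-3 + G)) = 6*G*(-3 + G))
P(H) = -7/9 + H/9 + 2*H*(-3 + H)/3 (P(H) = -7/9 + (H + 6*H*(-3 + H))/9 = -7/9 + (H/9 + 2*H*(-3 + H)/3) = -7/9 + H/9 + 2*H*(-3 + H)/3)
h = 8/3 (h = (-7/9 + (5 - 1*(-2))/9 + 2*(5 - 1*(-2))*(-3 + (5 - 1*(-2)))/3) - 1*16 = (-7/9 + (5 + 2)/9 + 2*(5 + 2)*(-3 + (5 + 2))/3) - 16 = (-7/9 + (⅑)*7 + (⅔)*7*(-3 + 7)) - 16 = (-7/9 + 7/9 + (⅔)*7*4) - 16 = (-7/9 + 7/9 + 56/3) - 16 = 56/3 - 16 = 8/3 ≈ 2.6667)
f(n, s) = √37
-1148 - f(42, h) = -1148 - √37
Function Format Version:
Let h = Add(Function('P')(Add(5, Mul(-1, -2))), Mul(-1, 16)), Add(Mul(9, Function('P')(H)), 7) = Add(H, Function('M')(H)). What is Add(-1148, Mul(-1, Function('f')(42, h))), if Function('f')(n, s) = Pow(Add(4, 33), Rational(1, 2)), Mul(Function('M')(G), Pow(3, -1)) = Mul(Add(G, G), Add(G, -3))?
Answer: Add(-1148, Mul(-1, Pow(37, Rational(1, 2)))) ≈ -1154.1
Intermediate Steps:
Function('M')(G) = Mul(6, G, Add(-3, G)) (Function('M')(G) = Mul(3, Mul(Add(G, G), Add(G, -3))) = Mul(3, Mul(Mul(2, G), Add(-3, G))) = Mul(3, Mul(2, G, Add(-3, G))) = Mul(6, G, Add(-3, G)))
Function('P')(H) = Add(Rational(-7, 9), Mul(Rational(1, 9), H), Mul(Rational(2, 3), H, Add(-3, H))) (Function('P')(H) = Add(Rational(-7, 9), Mul(Rational(1, 9), Add(H, Mul(6, H, Add(-3, H))))) = Add(Rational(-7, 9), Add(Mul(Rational(1, 9), H), Mul(Rational(2, 3), H, Add(-3, H)))) = Add(Rational(-7, 9), Mul(Rational(1, 9), H), Mul(Rational(2, 3), H, Add(-3, H))))
h = Rational(8, 3) (h = Add(Add(Rational(-7, 9), Mul(Rational(1, 9), Add(5, Mul(-1, -2))), Mul(Rational(2, 3), Add(5, Mul(-1, -2)), Add(-3, Add(5, Mul(-1, -2))))), Mul(-1, 16)) = Add(Add(Rational(-7, 9), Mul(Rational(1, 9), Add(5, 2)), Mul(Rational(2, 3), Add(5, 2), Add(-3, Add(5, 2)))), -16) = Add(Add(Rational(-7, 9), Mul(Rational(1, 9), 7), Mul(Rational(2, 3), 7, Add(-3, 7))), -16) = Add(Add(Rational(-7, 9), Rational(7, 9), Mul(Rational(2, 3), 7, 4)), -16) = Add(Add(Rational(-7, 9), Rational(7, 9), Rational(56, 3)), -16) = Add(Rational(56, 3), -16) = Rational(8, 3) ≈ 2.6667)
Function('f')(n, s) = Pow(37, Rational(1, 2))
Add(-1148, Mul(-1, Function('f')(42, h))) = Add(-1148, Mul(-1, Pow(37, Rational(1, 2))))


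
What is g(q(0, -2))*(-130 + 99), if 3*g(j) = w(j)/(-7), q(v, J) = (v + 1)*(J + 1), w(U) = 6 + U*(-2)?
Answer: 248/21 ≈ 11.810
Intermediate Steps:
w(U) = 6 - 2*U
q(v, J) = (1 + J)*(1 + v) (q(v, J) = (1 + v)*(1 + J) = (1 + J)*(1 + v))
g(j) = -2/7 + 2*j/21 (g(j) = ((6 - 2*j)/(-7))/3 = ((6 - 2*j)*(-⅐))/3 = (-6/7 + 2*j/7)/3 = -2/7 + 2*j/21)
g(q(0, -2))*(-130 + 99) = (-2/7 + 2*(1 - 2 + 0 - 2*0)/21)*(-130 + 99) = (-2/7 + 2*(1 - 2 + 0 + 0)/21)*(-31) = (-2/7 + (2/21)*(-1))*(-31) = (-2/7 - 2/21)*(-31) = -8/21*(-31) = 248/21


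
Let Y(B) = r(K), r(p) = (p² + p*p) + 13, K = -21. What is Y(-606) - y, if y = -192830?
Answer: 193725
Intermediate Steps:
r(p) = 13 + 2*p² (r(p) = (p² + p²) + 13 = 2*p² + 13 = 13 + 2*p²)
Y(B) = 895 (Y(B) = 13 + 2*(-21)² = 13 + 2*441 = 13 + 882 = 895)
Y(-606) - y = 895 - 1*(-192830) = 895 + 192830 = 193725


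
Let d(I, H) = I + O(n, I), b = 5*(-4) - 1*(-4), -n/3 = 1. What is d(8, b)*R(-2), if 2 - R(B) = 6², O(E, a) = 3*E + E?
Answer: 136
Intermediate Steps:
n = -3 (n = -3*1 = -3)
O(E, a) = 4*E
R(B) = -34 (R(B) = 2 - 1*6² = 2 - 1*36 = 2 - 36 = -34)
b = -16 (b = -20 + 4 = -16)
d(I, H) = -12 + I (d(I, H) = I + 4*(-3) = I - 12 = -12 + I)
d(8, b)*R(-2) = (-12 + 8)*(-34) = -4*(-34) = 136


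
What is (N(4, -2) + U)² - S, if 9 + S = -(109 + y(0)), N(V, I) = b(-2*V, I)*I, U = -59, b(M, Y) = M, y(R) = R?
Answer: 1967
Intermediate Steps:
N(V, I) = -2*I*V (N(V, I) = (-2*V)*I = -2*I*V)
S = -118 (S = -9 - (109 + 0) = -9 - 1*109 = -9 - 109 = -118)
(N(4, -2) + U)² - S = (-2*(-2)*4 - 59)² - 1*(-118) = (16 - 59)² + 118 = (-43)² + 118 = 1849 + 118 = 1967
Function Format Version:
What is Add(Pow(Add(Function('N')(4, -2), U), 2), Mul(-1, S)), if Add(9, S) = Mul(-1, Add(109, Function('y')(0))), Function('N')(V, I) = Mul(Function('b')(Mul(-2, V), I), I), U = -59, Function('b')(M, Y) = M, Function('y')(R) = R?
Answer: 1967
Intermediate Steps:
Function('N')(V, I) = Mul(-2, I, V) (Function('N')(V, I) = Mul(Mul(-2, V), I) = Mul(-2, I, V))
S = -118 (S = Add(-9, Mul(-1, Add(109, 0))) = Add(-9, Mul(-1, 109)) = Add(-9, -109) = -118)
Add(Pow(Add(Function('N')(4, -2), U), 2), Mul(-1, S)) = Add(Pow(Add(Mul(-2, -2, 4), -59), 2), Mul(-1, -118)) = Add(Pow(Add(16, -59), 2), 118) = Add(Pow(-43, 2), 118) = Add(1849, 118) = 1967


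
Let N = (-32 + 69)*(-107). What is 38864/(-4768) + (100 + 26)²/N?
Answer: -14347459/1179782 ≈ -12.161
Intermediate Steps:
N = -3959 (N = 37*(-107) = -3959)
38864/(-4768) + (100 + 26)²/N = 38864/(-4768) + (100 + 26)²/(-3959) = 38864*(-1/4768) + 126²*(-1/3959) = -2429/298 + 15876*(-1/3959) = -2429/298 - 15876/3959 = -14347459/1179782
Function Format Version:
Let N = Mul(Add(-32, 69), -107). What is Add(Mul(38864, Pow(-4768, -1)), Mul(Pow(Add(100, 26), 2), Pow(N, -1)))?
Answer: Rational(-14347459, 1179782) ≈ -12.161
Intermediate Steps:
N = -3959 (N = Mul(37, -107) = -3959)
Add(Mul(38864, Pow(-4768, -1)), Mul(Pow(Add(100, 26), 2), Pow(N, -1))) = Add(Mul(38864, Pow(-4768, -1)), Mul(Pow(Add(100, 26), 2), Pow(-3959, -1))) = Add(Mul(38864, Rational(-1, 4768)), Mul(Pow(126, 2), Rational(-1, 3959))) = Add(Rational(-2429, 298), Mul(15876, Rational(-1, 3959))) = Add(Rational(-2429, 298), Rational(-15876, 3959)) = Rational(-14347459, 1179782)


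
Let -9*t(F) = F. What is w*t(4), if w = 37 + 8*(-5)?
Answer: 4/3 ≈ 1.3333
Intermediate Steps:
t(F) = -F/9
w = -3 (w = 37 - 40 = -3)
w*t(4) = -(-1)*4/3 = -3*(-4/9) = 4/3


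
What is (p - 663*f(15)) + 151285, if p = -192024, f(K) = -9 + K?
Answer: -44717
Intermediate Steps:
(p - 663*f(15)) + 151285 = (-192024 - 663*(-9 + 15)) + 151285 = (-192024 - 663*6) + 151285 = (-192024 - 3978) + 151285 = -196002 + 151285 = -44717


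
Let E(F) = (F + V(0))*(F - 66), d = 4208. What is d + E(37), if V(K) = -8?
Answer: 3367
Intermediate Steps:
E(F) = (-66 + F)*(-8 + F) (E(F) = (F - 8)*(F - 66) = (-8 + F)*(-66 + F) = (-66 + F)*(-8 + F))
d + E(37) = 4208 + (528 + 37² - 74*37) = 4208 + (528 + 1369 - 2738) = 4208 - 841 = 3367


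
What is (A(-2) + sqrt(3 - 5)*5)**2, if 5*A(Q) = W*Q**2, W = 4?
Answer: -994/25 + 32*I*sqrt(2) ≈ -39.76 + 45.255*I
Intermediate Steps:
A(Q) = 4*Q**2/5 (A(Q) = (4*Q**2)/5 = 4*Q**2/5)
(A(-2) + sqrt(3 - 5)*5)**2 = ((4/5)*(-2)**2 + sqrt(3 - 5)*5)**2 = ((4/5)*4 + sqrt(-2)*5)**2 = (16/5 + (I*sqrt(2))*5)**2 = (16/5 + 5*I*sqrt(2))**2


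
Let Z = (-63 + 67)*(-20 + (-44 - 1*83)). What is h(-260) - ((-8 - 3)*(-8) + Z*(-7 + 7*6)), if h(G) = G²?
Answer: 88092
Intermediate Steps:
Z = -588 (Z = 4*(-20 + (-44 - 83)) = 4*(-20 - 127) = 4*(-147) = -588)
h(-260) - ((-8 - 3)*(-8) + Z*(-7 + 7*6)) = (-260)² - ((-8 - 3)*(-8) - 588*(-7 + 7*6)) = 67600 - (-11*(-8) - 588*(-7 + 42)) = 67600 - (88 - 588*35) = 67600 - (88 - 20580) = 67600 - 1*(-20492) = 67600 + 20492 = 88092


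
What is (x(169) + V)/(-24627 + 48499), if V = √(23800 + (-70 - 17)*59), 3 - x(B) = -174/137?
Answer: 585/3270464 + √18667/23872 ≈ 0.0059022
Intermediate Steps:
x(B) = 585/137 (x(B) = 3 - (-174)/137 = 3 - 1*(-174/137) = 3 + 174/137 = 585/137)
V = √18667 (V = √(23800 - 87*59) = √(23800 - 5133) = √18667 ≈ 136.63)
(x(169) + V)/(-24627 + 48499) = (585/137 + √18667)/(-24627 + 48499) = (585/137 + √18667)/23872 = (585/137 + √18667)*(1/23872) = 585/3270464 + √18667/23872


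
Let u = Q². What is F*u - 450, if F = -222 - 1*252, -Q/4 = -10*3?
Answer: -6826050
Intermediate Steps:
Q = 120 (Q = -(-40)*3 = -4*(-30) = 120)
F = -474 (F = -222 - 252 = -474)
u = 14400 (u = 120² = 14400)
F*u - 450 = -474*14400 - 450 = -6825600 - 450 = -6826050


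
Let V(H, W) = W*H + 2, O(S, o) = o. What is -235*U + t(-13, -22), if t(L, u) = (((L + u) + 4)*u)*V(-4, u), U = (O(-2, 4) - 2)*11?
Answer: 56210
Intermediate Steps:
U = 22 (U = (4 - 2)*11 = 2*11 = 22)
V(H, W) = 2 + H*W (V(H, W) = H*W + 2 = 2 + H*W)
t(L, u) = u*(2 - 4*u)*(4 + L + u) (t(L, u) = (((L + u) + 4)*u)*(2 - 4*u) = ((4 + L + u)*u)*(2 - 4*u) = (u*(4 + L + u))*(2 - 4*u) = u*(2 - 4*u)*(4 + L + u))
-235*U + t(-13, -22) = -235*22 - 2*(-22)*(-1 + 2*(-22))*(4 - 13 - 22) = -5170 - 2*(-22)*(-1 - 44)*(-31) = -5170 - 2*(-22)*(-45)*(-31) = -5170 + 61380 = 56210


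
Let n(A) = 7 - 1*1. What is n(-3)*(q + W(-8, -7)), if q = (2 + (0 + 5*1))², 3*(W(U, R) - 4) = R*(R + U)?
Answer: 528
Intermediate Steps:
W(U, R) = 4 + R*(R + U)/3 (W(U, R) = 4 + (R*(R + U))/3 = 4 + R*(R + U)/3)
q = 49 (q = (2 + (0 + 5))² = (2 + 5)² = 7² = 49)
n(A) = 6 (n(A) = 7 - 1 = 6)
n(-3)*(q + W(-8, -7)) = 6*(49 + (4 + (⅓)*(-7)² + (⅓)*(-7)*(-8))) = 6*(49 + (4 + (⅓)*49 + 56/3)) = 6*(49 + (4 + 49/3 + 56/3)) = 6*(49 + 39) = 6*88 = 528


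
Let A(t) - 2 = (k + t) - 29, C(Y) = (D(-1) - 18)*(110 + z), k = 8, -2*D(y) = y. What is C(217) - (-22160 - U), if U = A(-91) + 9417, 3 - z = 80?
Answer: 61779/2 ≈ 30890.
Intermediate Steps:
z = -77 (z = 3 - 1*80 = 3 - 80 = -77)
D(y) = -y/2
C(Y) = -1155/2 (C(Y) = (-1/2*(-1) - 18)*(110 - 77) = (1/2 - 18)*33 = -35/2*33 = -1155/2)
A(t) = -19 + t (A(t) = 2 + ((8 + t) - 29) = 2 + (-21 + t) = -19 + t)
U = 9307 (U = (-19 - 91) + 9417 = -110 + 9417 = 9307)
C(217) - (-22160 - U) = -1155/2 - (-22160 - 1*9307) = -1155/2 - (-22160 - 9307) = -1155/2 - 1*(-31467) = -1155/2 + 31467 = 61779/2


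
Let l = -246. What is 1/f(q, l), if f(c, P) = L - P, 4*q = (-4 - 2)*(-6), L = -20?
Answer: 1/226 ≈ 0.0044248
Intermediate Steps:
q = 9 (q = ((-4 - 2)*(-6))/4 = (-6*(-6))/4 = (¼)*36 = 9)
f(c, P) = -20 - P
1/f(q, l) = 1/(-20 - 1*(-246)) = 1/(-20 + 246) = 1/226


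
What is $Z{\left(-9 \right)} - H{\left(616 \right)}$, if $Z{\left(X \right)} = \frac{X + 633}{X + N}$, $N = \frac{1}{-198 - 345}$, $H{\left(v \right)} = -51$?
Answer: $- \frac{861}{47} \approx -18.319$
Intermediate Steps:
$N = - \frac{1}{543}$ ($N = \frac{1}{-543} = - \frac{1}{543} \approx -0.0018416$)
$Z{\left(X \right)} = \frac{633 + X}{- \frac{1}{543} + X}$ ($Z{\left(X \right)} = \frac{X + 633}{X - \frac{1}{543}} = \frac{633 + X}{- \frac{1}{543} + X}$)
$Z{\left(-9 \right)} - H{\left(616 \right)} = \frac{543 \left(633 - 9\right)}{-1 + 543 \left(-9\right)} - -51 = 543 \frac{1}{-1 - 4887} \cdot 624 + 51 = 543 \frac{1}{-4888} \cdot 624 + 51 = 543 \left(- \frac{1}{4888}\right) 624 + 51 = - \frac{3258}{47} + 51 = - \frac{861}{47}$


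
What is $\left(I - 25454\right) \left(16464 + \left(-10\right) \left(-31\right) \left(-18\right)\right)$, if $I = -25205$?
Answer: $-551372556$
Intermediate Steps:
$\left(I - 25454\right) \left(16464 + \left(-10\right) \left(-31\right) \left(-18\right)\right) = \left(-25205 - 25454\right) \left(16464 + \left(-10\right) \left(-31\right) \left(-18\right)\right) = - 50659 \left(16464 + 310 \left(-18\right)\right) = - 50659 \left(16464 - 5580\right) = \left(-50659\right) 10884 = -551372556$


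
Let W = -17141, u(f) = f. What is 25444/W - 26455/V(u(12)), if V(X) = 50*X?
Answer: -93746311/2056920 ≈ -45.576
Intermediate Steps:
25444/W - 26455/V(u(12)) = 25444/(-17141) - 26455/(50*12) = 25444*(-1/17141) - 26455/600 = -25444/17141 - 26455*1/600 = -25444/17141 - 5291/120 = -93746311/2056920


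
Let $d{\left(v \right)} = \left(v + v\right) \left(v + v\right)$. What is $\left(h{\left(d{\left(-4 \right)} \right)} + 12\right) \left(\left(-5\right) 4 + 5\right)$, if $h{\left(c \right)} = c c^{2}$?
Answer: $-3932340$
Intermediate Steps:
$d{\left(v \right)} = 4 v^{2}$ ($d{\left(v \right)} = 2 v 2 v = 4 v^{2}$)
$h{\left(c \right)} = c^{3}$
$\left(h{\left(d{\left(-4 \right)} \right)} + 12\right) \left(\left(-5\right) 4 + 5\right) = \left(\left(4 \left(-4\right)^{2}\right)^{3} + 12\right) \left(\left(-5\right) 4 + 5\right) = \left(\left(4 \cdot 16\right)^{3} + 12\right) \left(-20 + 5\right) = \left(64^{3} + 12\right) \left(-15\right) = \left(262144 + 12\right) \left(-15\right) = 262156 \left(-15\right) = -3932340$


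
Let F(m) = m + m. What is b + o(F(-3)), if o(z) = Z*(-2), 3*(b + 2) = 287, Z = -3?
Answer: 299/3 ≈ 99.667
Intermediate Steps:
F(m) = 2*m
b = 281/3 (b = -2 + (⅓)*287 = -2 + 287/3 = 281/3 ≈ 93.667)
o(z) = 6 (o(z) = -3*(-2) = 6)
b + o(F(-3)) = 281/3 + 6 = 299/3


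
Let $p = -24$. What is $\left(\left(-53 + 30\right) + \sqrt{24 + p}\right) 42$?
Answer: $-966$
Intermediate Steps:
$\left(\left(-53 + 30\right) + \sqrt{24 + p}\right) 42 = \left(\left(-53 + 30\right) + \sqrt{24 - 24}\right) 42 = \left(-23 + \sqrt{0}\right) 42 = \left(-23 + 0\right) 42 = \left(-23\right) 42 = -966$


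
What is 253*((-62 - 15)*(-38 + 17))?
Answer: 409101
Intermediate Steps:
253*((-62 - 15)*(-38 + 17)) = 253*(-77*(-21)) = 253*1617 = 409101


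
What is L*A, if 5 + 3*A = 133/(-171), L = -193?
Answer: 10036/27 ≈ 371.70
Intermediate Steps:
A = -52/27 (A = -5/3 + (133/(-171))/3 = -5/3 + (133*(-1/171))/3 = -5/3 + (⅓)*(-7/9) = -5/3 - 7/27 = -52/27 ≈ -1.9259)
L*A = -193*(-52/27) = 10036/27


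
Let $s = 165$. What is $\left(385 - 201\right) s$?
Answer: $30360$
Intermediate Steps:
$\left(385 - 201\right) s = \left(385 - 201\right) 165 = 184 \cdot 165 = 30360$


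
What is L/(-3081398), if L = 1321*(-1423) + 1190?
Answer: 1878593/3081398 ≈ 0.60966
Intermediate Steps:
L = -1878593 (L = -1879783 + 1190 = -1878593)
L/(-3081398) = -1878593/(-3081398) = -1878593*(-1/3081398) = 1878593/3081398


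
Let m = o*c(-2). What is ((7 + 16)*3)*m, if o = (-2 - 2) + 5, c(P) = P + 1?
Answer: -69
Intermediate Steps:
c(P) = 1 + P
o = 1 (o = -4 + 5 = 1)
m = -1 (m = 1*(1 - 2) = 1*(-1) = -1)
((7 + 16)*3)*m = ((7 + 16)*3)*(-1) = (23*3)*(-1) = 69*(-1) = -69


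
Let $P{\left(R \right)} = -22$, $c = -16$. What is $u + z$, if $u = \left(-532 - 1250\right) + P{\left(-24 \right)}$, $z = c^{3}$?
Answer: $-5900$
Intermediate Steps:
$z = -4096$ ($z = \left(-16\right)^{3} = -4096$)
$u = -1804$ ($u = \left(-532 - 1250\right) - 22 = -1782 - 22 = -1804$)
$u + z = -1804 - 4096 = -5900$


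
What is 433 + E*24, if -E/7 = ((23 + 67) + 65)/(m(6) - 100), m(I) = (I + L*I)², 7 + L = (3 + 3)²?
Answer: 697993/1615 ≈ 432.19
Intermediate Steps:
L = 29 (L = -7 + (3 + 3)² = -7 + 6² = -7 + 36 = 29)
m(I) = 900*I² (m(I) = (I + 29*I)² = (30*I)² = 900*I²)
E = -217/6460 (E = -7*((23 + 67) + 65)/(900*6² - 100) = -7*(90 + 65)/(900*36 - 100) = -1085/(32400 - 100) = -1085/32300 = -7*31/6460 = -217/6460 ≈ -0.033591)
433 + E*24 = 433 - 217/6460*24 = 433 - 1302/1615 = 697993/1615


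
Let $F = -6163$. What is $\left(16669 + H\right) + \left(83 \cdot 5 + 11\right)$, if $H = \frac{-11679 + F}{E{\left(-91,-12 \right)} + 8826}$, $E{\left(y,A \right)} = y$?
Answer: $\frac{149306983}{8735} \approx 17093.0$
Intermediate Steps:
$H = - \frac{17842}{8735}$ ($H = \frac{-11679 - 6163}{-91 + 8826} = - \frac{17842}{8735} \approx -2.0426$)
$\left(16669 + H\right) + \left(83 \cdot 5 + 11\right) = \left(16669 - \frac{17842}{8735}\right) + \left(83 \cdot 5 + 11\right) = \frac{145585873}{8735} + \left(415 + 11\right) = \frac{145585873}{8735} + 426 = \frac{149306983}{8735}$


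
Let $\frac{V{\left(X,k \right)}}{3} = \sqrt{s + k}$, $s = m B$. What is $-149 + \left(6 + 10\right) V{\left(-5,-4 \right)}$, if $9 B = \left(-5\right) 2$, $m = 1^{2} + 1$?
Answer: $-149 + 32 i \sqrt{14} \approx -149.0 + 119.73 i$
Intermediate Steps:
$m = 2$ ($m = 1 + 1 = 2$)
$B = - \frac{10}{9}$ ($B = \frac{\left(-5\right) 2}{9} = \frac{1}{9} \left(-10\right) = - \frac{10}{9} \approx -1.1111$)
$s = - \frac{20}{9}$ ($s = 2 \left(- \frac{10}{9}\right) = - \frac{20}{9} \approx -2.2222$)
$V{\left(X,k \right)} = 3 \sqrt{- \frac{20}{9} + k}$
$-149 + \left(6 + 10\right) V{\left(-5,-4 \right)} = -149 + \left(6 + 10\right) \sqrt{-20 + 9 \left(-4\right)} = -149 + 16 \sqrt{-20 - 36} = -149 + 16 \sqrt{-56} = -149 + 16 \cdot 2 i \sqrt{14} = -149 + 32 i \sqrt{14}$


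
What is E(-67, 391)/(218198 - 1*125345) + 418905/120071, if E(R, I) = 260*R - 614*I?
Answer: 7979023891/11148952563 ≈ 0.71567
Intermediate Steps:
E(R, I) = -614*I + 260*R
E(-67, 391)/(218198 - 1*125345) + 418905/120071 = (-614*391 + 260*(-67))/(218198 - 1*125345) + 418905/120071 = (-240074 - 17420)/(218198 - 125345) + 418905*(1/120071) = -257494/92853 + 418905/120071 = 7979023891/11148952563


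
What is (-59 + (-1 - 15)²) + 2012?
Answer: 2209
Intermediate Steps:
(-59 + (-1 - 15)²) + 2012 = (-59 + (-16)²) + 2012 = (-59 + 256) + 2012 = 197 + 2012 = 2209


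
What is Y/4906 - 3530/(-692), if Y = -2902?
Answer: 3827499/848738 ≈ 4.5096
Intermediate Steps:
Y/4906 - 3530/(-692) = -2902/4906 - 3530/(-692) = -2902*1/4906 - 3530*(-1/692) = -1451/2453 + 1765/346 = 3827499/848738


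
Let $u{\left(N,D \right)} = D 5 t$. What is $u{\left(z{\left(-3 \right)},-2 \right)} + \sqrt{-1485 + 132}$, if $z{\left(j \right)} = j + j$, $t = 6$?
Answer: $-60 + i \sqrt{1353} \approx -60.0 + 36.783 i$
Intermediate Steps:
$z{\left(j \right)} = 2 j$
$u{\left(N,D \right)} = 30 D$ ($u{\left(N,D \right)} = D 5 \cdot 6 = 5 D 6 = 30 D$)
$u{\left(z{\left(-3 \right)},-2 \right)} + \sqrt{-1485 + 132} = 30 \left(-2\right) + \sqrt{-1485 + 132} = -60 + \sqrt{-1353} = -60 + i \sqrt{1353}$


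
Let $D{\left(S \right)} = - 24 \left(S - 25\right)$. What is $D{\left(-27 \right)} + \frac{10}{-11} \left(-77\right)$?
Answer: $1318$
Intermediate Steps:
$D{\left(S \right)} = 600 - 24 S$ ($D{\left(S \right)} = - 24 \left(-25 + S\right) = 600 - 24 S$)
$D{\left(-27 \right)} + \frac{10}{-11} \left(-77\right) = \left(600 - -648\right) + \frac{10}{-11} \left(-77\right) = \left(600 + 648\right) + 10 \left(- \frac{1}{11}\right) \left(-77\right) = 1248 - -70 = 1248 + 70 = 1318$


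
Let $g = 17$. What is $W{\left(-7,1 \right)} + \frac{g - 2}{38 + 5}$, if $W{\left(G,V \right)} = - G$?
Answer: $\frac{316}{43} \approx 7.3488$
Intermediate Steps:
$W{\left(-7,1 \right)} + \frac{g - 2}{38 + 5} = \left(-1\right) \left(-7\right) + \frac{17 - 2}{38 + 5} = 7 + \frac{17 - 2}{43} = 7 + 15 \cdot \frac{1}{43} = 7 + \frac{15}{43} = \frac{316}{43}$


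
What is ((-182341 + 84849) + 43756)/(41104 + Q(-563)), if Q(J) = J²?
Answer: -53736/358073 ≈ -0.15007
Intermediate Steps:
((-182341 + 84849) + 43756)/(41104 + Q(-563)) = ((-182341 + 84849) + 43756)/(41104 + (-563)²) = (-97492 + 43756)/(41104 + 316969) = -53736/358073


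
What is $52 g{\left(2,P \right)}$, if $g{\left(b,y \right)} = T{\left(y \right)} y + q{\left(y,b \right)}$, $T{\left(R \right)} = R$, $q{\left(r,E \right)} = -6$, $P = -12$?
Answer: $7176$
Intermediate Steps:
$g{\left(b,y \right)} = -6 + y^{2}$ ($g{\left(b,y \right)} = y y - 6 = y^{2} - 6 = -6 + y^{2}$)
$52 g{\left(2,P \right)} = 52 \left(-6 + \left(-12\right)^{2}\right) = 52 \left(-6 + 144\right) = 52 \cdot 138 = 7176$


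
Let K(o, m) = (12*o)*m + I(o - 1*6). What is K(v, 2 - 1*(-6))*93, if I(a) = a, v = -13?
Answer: -117831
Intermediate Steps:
K(o, m) = -6 + o + 12*m*o (K(o, m) = (12*o)*m + (o - 1*6) = 12*m*o + (o - 6) = 12*m*o + (-6 + o) = -6 + o + 12*m*o)
K(v, 2 - 1*(-6))*93 = (-6 - 13 + 12*(2 - 1*(-6))*(-13))*93 = (-6 - 13 + 12*(2 + 6)*(-13))*93 = (-6 - 13 + 12*8*(-13))*93 = (-6 - 13 - 1248)*93 = -1267*93 = -117831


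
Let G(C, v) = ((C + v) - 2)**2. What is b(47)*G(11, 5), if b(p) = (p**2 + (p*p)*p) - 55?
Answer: 20771492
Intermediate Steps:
G(C, v) = (-2 + C + v)**2
b(p) = -55 + p**2 + p**3 (b(p) = (p**2 + p**2*p) - 55 = (p**2 + p**3) - 55 = -55 + p**2 + p**3)
b(47)*G(11, 5) = (-55 + 47**2 + 47**3)*(-2 + 11 + 5)**2 = (-55 + 2209 + 103823)*14**2 = 105977*196 = 20771492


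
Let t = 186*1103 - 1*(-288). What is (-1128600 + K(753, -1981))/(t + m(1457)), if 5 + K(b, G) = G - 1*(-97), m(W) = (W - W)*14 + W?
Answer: -1130489/206903 ≈ -5.4639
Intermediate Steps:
m(W) = W (m(W) = 0*14 + W = 0 + W = W)
K(b, G) = 92 + G (K(b, G) = -5 + (G - 1*(-97)) = -5 + (G + 97) = -5 + (97 + G) = 92 + G)
t = 205446 (t = 205158 + 288 = 205446)
(-1128600 + K(753, -1981))/(t + m(1457)) = (-1128600 + (92 - 1981))/(205446 + 1457) = (-1128600 - 1889)/206903 = -1130489*1/206903 = -1130489/206903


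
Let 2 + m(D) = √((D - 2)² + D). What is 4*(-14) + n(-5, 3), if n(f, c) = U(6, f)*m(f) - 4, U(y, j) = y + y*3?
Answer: -108 + 48*√11 ≈ 51.198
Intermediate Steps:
U(y, j) = 4*y (U(y, j) = y + 3*y = 4*y)
m(D) = -2 + √(D + (-2 + D)²) (m(D) = -2 + √((D - 2)² + D) = -2 + √((-2 + D)² + D) = -2 + √(D + (-2 + D)²))
n(f, c) = -52 + 24*√(f + (-2 + f)²) (n(f, c) = (4*6)*(-2 + √(f + (-2 + f)²)) - 4 = 24*(-2 + √(f + (-2 + f)²)) - 4 = (-48 + 24*√(f + (-2 + f)²)) - 4 = -52 + 24*√(f + (-2 + f)²))
4*(-14) + n(-5, 3) = 4*(-14) + (-52 + 24*√(-5 + (-2 - 5)²)) = -56 + (-52 + 24*√(-5 + (-7)²)) = -56 + (-52 + 24*√(-5 + 49)) = -56 + (-52 + 24*√44) = -56 + (-52 + 24*(2*√11)) = -56 + (-52 + 48*√11) = -108 + 48*√11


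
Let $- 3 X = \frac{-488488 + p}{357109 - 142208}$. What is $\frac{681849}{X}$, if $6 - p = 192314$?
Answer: $\frac{48843343983}{75644} \approx 6.457 \cdot 10^{5}$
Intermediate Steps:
$p = -192308$ ($p = 6 - 192314 = -192308$)
$X = \frac{226932}{214901}$ ($X = - \frac{\left(-488488 - 192308\right) \frac{1}{357109 - 142208}}{3} = - \frac{\left(-680796\right) \frac{1}{214901}}{3} = \left(- \frac{1}{3}\right) \left(- \frac{680796}{214901}\right) = \frac{226932}{214901} \approx 1.056$)
$\frac{681849}{X} = \frac{681849}{\frac{226932}{214901}} = 681849 \cdot \frac{214901}{226932} = \frac{48843343983}{75644}$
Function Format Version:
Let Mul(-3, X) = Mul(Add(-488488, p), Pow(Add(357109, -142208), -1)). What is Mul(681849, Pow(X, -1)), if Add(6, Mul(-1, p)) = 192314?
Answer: Rational(48843343983, 75644) ≈ 6.4570e+5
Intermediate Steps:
p = -192308 (p = Add(6, Mul(-1, 192314)) = Add(6, -192314) = -192308)
X = Rational(226932, 214901) (X = Mul(Rational(-1, 3), Mul(Add(-488488, -192308), Pow(Add(357109, -142208), -1))) = Mul(Rational(-1, 3), Mul(-680796, Pow(214901, -1))) = Mul(Rational(-1, 3), Mul(-680796, Rational(1, 214901))) = Mul(Rational(-1, 3), Rational(-680796, 214901)) = Rational(226932, 214901) ≈ 1.0560)
Mul(681849, Pow(X, -1)) = Mul(681849, Pow(Rational(226932, 214901), -1)) = Mul(681849, Rational(214901, 226932)) = Rational(48843343983, 75644)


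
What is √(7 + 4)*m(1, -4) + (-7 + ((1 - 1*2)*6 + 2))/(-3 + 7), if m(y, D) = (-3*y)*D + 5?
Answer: -11/4 + 17*√11 ≈ 53.633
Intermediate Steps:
m(y, D) = 5 - 3*D*y (m(y, D) = -3*D*y + 5 = 5 - 3*D*y)
√(7 + 4)*m(1, -4) + (-7 + ((1 - 1*2)*6 + 2))/(-3 + 7) = √(7 + 4)*(5 - 3*(-4)*1) + (-7 + ((1 - 1*2)*6 + 2))/(-3 + 7) = √11*(5 + 12) + (-7 + ((1 - 2)*6 + 2))/4 = √11*17 + (-7 + (-1*6 + 2))*(¼) = 17*√11 + (-7 + (-6 + 2))*(¼) = 17*√11 + (-7 - 4)*(¼) = 17*√11 - 11*¼ = 17*√11 - 11/4 = -11/4 + 17*√11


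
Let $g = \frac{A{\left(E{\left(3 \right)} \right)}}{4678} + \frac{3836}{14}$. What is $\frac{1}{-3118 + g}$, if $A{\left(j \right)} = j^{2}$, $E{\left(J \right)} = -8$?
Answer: $- \frac{2339}{6652084} \approx -0.00035162$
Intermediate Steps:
$g = \frac{640918}{2339}$ ($g = \frac{\left(-8\right)^{2}}{4678} + \frac{3836}{14} = 64 \cdot \frac{1}{4678} + 3836 \cdot \frac{1}{14} = \frac{32}{2339} + 274 = \frac{640918}{2339} \approx 274.01$)
$\frac{1}{-3118 + g} = \frac{1}{-3118 + \frac{640918}{2339}} = \frac{1}{- \frac{6652084}{2339}} = - \frac{2339}{6652084}$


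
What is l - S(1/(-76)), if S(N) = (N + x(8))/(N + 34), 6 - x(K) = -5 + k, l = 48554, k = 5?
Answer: 17916361/369 ≈ 48554.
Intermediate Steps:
x(K) = 6 (x(K) = 6 - (-5 + 5) = 6 - 1*0 = 6 + 0 = 6)
S(N) = (6 + N)/(34 + N) (S(N) = (N + 6)/(N + 34) = (6 + N)/(34 + N))
l - S(1/(-76)) = 48554 - (6 + 1/(-76))/(34 + 1/(-76)) = 48554 - (6 - 1/76)/(34 - 1/76) = 48554 - 455/(2583/76*76) = 48554 - 76*455/(2583*76) = 48554 - 1*65/369 = 48554 - 65/369 = 17916361/369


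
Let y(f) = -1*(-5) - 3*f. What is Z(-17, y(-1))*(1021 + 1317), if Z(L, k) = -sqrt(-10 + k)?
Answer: -2338*I*sqrt(2) ≈ -3306.4*I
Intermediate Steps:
y(f) = 5 - 3*f
Z(-17, y(-1))*(1021 + 1317) = (-sqrt(-10 + (5 - 3*(-1))))*(1021 + 1317) = -sqrt(-10 + (5 + 3))*2338 = -sqrt(-10 + 8)*2338 = -sqrt(-2)*2338 = -I*sqrt(2)*2338 = -2338*I*sqrt(2)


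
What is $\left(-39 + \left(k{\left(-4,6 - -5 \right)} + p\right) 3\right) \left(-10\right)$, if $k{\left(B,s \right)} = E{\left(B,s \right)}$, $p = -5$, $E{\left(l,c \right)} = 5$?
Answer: $390$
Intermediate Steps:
$k{\left(B,s \right)} = 5$
$\left(-39 + \left(k{\left(-4,6 - -5 \right)} + p\right) 3\right) \left(-10\right) = \left(-39 + \left(5 - 5\right) 3\right) \left(-10\right) = \left(-39 + 0 \cdot 3\right) \left(-10\right) = \left(-39 + 0\right) \left(-10\right) = \left(-39\right) \left(-10\right) = 390$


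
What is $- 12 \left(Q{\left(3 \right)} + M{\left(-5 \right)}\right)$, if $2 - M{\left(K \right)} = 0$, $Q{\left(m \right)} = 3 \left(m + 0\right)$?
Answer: $-132$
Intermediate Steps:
$Q{\left(m \right)} = 3 m$
$M{\left(K \right)} = 2$ ($M{\left(K \right)} = 2 - 0 = 2 + 0 = 2$)
$- 12 \left(Q{\left(3 \right)} + M{\left(-5 \right)}\right) = - 12 \left(3 \cdot 3 + 2\right) = - 12 \left(9 + 2\right) = \left(-12\right) 11 = -132$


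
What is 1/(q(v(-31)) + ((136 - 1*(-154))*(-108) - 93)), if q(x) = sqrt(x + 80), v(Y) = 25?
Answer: -10471/328925488 - sqrt(105)/986776464 ≈ -3.1844e-5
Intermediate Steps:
q(x) = sqrt(80 + x)
1/(q(v(-31)) + ((136 - 1*(-154))*(-108) - 93)) = 1/(sqrt(80 + 25) + ((136 - 1*(-154))*(-108) - 93)) = 1/(sqrt(105) + ((136 + 154)*(-108) - 93)) = 1/(sqrt(105) + (290*(-108) - 93)) = 1/(sqrt(105) + (-31320 - 93)) = 1/(sqrt(105) - 31413) = 1/(-31413 + sqrt(105))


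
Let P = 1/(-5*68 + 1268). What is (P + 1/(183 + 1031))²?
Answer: 1147041/317302383616 ≈ 3.6150e-6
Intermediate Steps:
P = 1/928 (P = 1/(-340 + 1268) = 1/928 ≈ 0.0010776)
(P + 1/(183 + 1031))² = (1/928 + 1/(183 + 1031))² = (1/928 + 1/1214)² = (1071/563296)² = 1147041/317302383616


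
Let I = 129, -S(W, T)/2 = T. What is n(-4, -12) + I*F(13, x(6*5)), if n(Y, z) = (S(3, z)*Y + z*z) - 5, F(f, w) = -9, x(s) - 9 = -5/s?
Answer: -1118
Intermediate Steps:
x(s) = 9 - 5/s
S(W, T) = -2*T
n(Y, z) = -5 + z**2 - 2*Y*z (n(Y, z) = ((-2*z)*Y + z*z) - 5 = (-2*Y*z + z**2) - 5 = (z**2 - 2*Y*z) - 5 = -5 + z**2 - 2*Y*z)
n(-4, -12) + I*F(13, x(6*5)) = (-5 + (-12)**2 - 2*(-4)*(-12)) + 129*(-9) = (-5 + 144 - 96) - 1161 = 43 - 1161 = -1118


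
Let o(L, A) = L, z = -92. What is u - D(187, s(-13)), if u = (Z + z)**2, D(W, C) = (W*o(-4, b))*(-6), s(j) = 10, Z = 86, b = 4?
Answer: -4452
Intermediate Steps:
D(W, C) = 24*W (D(W, C) = (W*(-4))*(-6) = -4*W*(-6) = 24*W)
u = 36 (u = (86 - 92)**2 = (-6)**2 = 36)
u - D(187, s(-13)) = 36 - 24*187 = 36 - 1*4488 = 36 - 4488 = -4452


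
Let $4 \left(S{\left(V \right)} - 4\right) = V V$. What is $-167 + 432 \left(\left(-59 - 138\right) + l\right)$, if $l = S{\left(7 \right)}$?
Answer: $-78251$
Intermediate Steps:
$S{\left(V \right)} = 4 + \frac{V^{2}}{4}$ ($S{\left(V \right)} = 4 + \frac{V V}{4} = 4 + \frac{V^{2}}{4}$)
$l = \frac{65}{4}$ ($l = 4 + \frac{7^{2}}{4} = 4 + \frac{1}{4} \cdot 49 = 4 + \frac{49}{4} = \frac{65}{4} \approx 16.25$)
$-167 + 432 \left(\left(-59 - 138\right) + l\right) = -167 + 432 \left(\left(-59 - 138\right) + \frac{65}{4}\right) = -167 + 432 \left(-197 + \frac{65}{4}\right) = -167 + 432 \left(- \frac{723}{4}\right) = -167 - 78084 = -78251$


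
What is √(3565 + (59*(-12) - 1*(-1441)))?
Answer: √4298 ≈ 65.559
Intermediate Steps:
√(3565 + (59*(-12) - 1*(-1441))) = √(3565 + (-708 + 1441)) = √(3565 + 733) = √4298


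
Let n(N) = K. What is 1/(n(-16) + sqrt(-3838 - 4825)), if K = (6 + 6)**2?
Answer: 144/29399 - I*sqrt(8663)/29399 ≈ 0.0048981 - 0.0031659*I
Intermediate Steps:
K = 144 (K = 12**2 = 144)
n(N) = 144
1/(n(-16) + sqrt(-3838 - 4825)) = 1/(144 + sqrt(-3838 - 4825)) = 1/(144 + sqrt(-8663)) = 1/(144 + I*sqrt(8663))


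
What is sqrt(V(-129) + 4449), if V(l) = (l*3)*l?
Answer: 2*sqrt(13593) ≈ 233.18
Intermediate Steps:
V(l) = 3*l**2 (V(l) = (3*l)*l = 3*l**2)
sqrt(V(-129) + 4449) = sqrt(3*(-129)**2 + 4449) = sqrt(3*16641 + 4449) = sqrt(49923 + 4449) = sqrt(54372) = 2*sqrt(13593)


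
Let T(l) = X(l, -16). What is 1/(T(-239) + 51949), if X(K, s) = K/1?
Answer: 1/51710 ≈ 1.9339e-5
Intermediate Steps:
X(K, s) = K (X(K, s) = K*1 = K)
T(l) = l
1/(T(-239) + 51949) = 1/(-239 + 51949) = 1/51710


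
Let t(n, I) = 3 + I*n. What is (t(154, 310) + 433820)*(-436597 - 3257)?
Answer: -211817411802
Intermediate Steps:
(t(154, 310) + 433820)*(-436597 - 3257) = ((3 + 310*154) + 433820)*(-436597 - 3257) = ((3 + 47740) + 433820)*(-439854) = (47743 + 433820)*(-439854) = 481563*(-439854) = -211817411802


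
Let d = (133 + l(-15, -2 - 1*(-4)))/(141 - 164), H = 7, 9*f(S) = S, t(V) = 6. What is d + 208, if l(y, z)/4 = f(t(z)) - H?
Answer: 14029/69 ≈ 203.32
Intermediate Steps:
f(S) = S/9
l(y, z) = -76/3 (l(y, z) = 4*((⅑)*6 - 1*7) = 4*(⅔ - 7) = 4*(-19/3) = -76/3)
d = -323/69 (d = (133 - 76/3)/(141 - 164) = (323/3)/(-23) = (323/3)*(-1/23) = -323/69 ≈ -4.6812)
d + 208 = -323/69 + 208 = 14029/69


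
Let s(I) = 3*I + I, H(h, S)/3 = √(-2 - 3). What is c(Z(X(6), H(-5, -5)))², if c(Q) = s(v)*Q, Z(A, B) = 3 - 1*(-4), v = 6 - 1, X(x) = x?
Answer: 19600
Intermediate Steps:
H(h, S) = 3*I*√5 (H(h, S) = 3*√(-2 - 3) = 3*√(-5) = 3*(I*√5) = 3*I*√5)
v = 5
s(I) = 4*I
Z(A, B) = 7 (Z(A, B) = 3 + 4 = 7)
c(Q) = 20*Q (c(Q) = (4*5)*Q = 20*Q)
c(Z(X(6), H(-5, -5)))² = (20*7)² = 140² = 19600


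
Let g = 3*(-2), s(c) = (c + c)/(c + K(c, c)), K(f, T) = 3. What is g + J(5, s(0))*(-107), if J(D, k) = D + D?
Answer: -1076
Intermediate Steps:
s(c) = 2*c/(3 + c) (s(c) = (c + c)/(c + 3) = (2*c)/(3 + c) = 2*c/(3 + c))
J(D, k) = 2*D
g = -6
g + J(5, s(0))*(-107) = -6 + (2*5)*(-107) = -6 + 10*(-107) = -6 - 1070 = -1076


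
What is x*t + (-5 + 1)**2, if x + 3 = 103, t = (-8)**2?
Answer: 6416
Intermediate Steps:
t = 64
x = 100 (x = -3 + 103 = 100)
x*t + (-5 + 1)**2 = 100*64 + (-5 + 1)**2 = 6400 + (-4)**2 = 6400 + 16 = 6416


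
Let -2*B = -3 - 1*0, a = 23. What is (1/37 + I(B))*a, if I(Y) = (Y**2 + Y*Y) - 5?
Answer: -805/74 ≈ -10.878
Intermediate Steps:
B = 3/2 (B = -(-3 - 1*0)/2 = -(-3 + 0)/2 = -1/2*(-3) = 3/2 ≈ 1.5000)
I(Y) = -5 + 2*Y**2 (I(Y) = (Y**2 + Y**2) - 5 = 2*Y**2 - 5 = -5 + 2*Y**2)
(1/37 + I(B))*a = (1/37 + (-5 + 2*(3/2)**2))*23 = (1/37 + (-5 + 2*(9/4)))*23 = (1/37 + (-5 + 9/2))*23 = (1/37 - 1/2)*23 = -35/74*23 = -805/74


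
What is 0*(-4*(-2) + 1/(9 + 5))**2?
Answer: 0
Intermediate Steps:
0*(-4*(-2) + 1/(9 + 5))**2 = 0*(8 + 1/14)**2 = 0*(113/14)**2 = 0*(12769/196) = 0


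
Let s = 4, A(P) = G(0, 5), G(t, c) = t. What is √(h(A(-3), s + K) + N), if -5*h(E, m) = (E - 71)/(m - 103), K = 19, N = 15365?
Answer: 3*√682881/20 ≈ 123.95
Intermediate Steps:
A(P) = 0
h(E, m) = -(-71 + E)/(5*(-103 + m)) (h(E, m) = -(E - 71)/(5*(m - 103)) = -(-71 + E)/(5*(-103 + m)))
√(h(A(-3), s + K) + N) = √((71 - 1*0)/(5*(-103 + (4 + 19))) + 15365) = √((71 + 0)/(5*(-103 + 23)) + 15365) = √((⅕)*71/(-80) + 15365) = √((⅕)*(-1/80)*71 + 15365) = √(-71/400 + 15365) = √(6145929/400) = 3*√682881/20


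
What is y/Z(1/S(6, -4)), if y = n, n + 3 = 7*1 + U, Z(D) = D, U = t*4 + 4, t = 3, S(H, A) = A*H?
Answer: -480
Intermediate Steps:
U = 16 (U = 3*4 + 4 = 12 + 4 = 16)
n = 20 (n = -3 + (7*1 + 16) = -3 + (7 + 16) = -3 + 23 = 20)
y = 20
y/Z(1/S(6, -4)) = 20/(1/(-4*6)) = 20/(1/(-24)) = 20/(-1/24) = 20*(-24) = -480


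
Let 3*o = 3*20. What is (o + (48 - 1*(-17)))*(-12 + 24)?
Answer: 1020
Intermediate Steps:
o = 20 (o = (3*20)/3 = (⅓)*60 = 20)
(o + (48 - 1*(-17)))*(-12 + 24) = (20 + (48 - 1*(-17)))*(-12 + 24) = (20 + (48 + 17))*12 = (20 + 65)*12 = 85*12 = 1020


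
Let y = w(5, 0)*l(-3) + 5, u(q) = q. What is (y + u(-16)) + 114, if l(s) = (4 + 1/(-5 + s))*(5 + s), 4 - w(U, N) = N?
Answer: 134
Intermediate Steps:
w(U, N) = 4 - N
y = 36 (y = (4 - 1*0)*((-95 - 3 + 4*(-3)²)/(-5 - 3)) + 5 = (4 + 0)*((-95 - 3 + 4*9)/(-8)) + 5 = 4*(-(-95 - 3 + 36)/8) + 5 = 4*(-⅛*(-62)) + 5 = 4*(31/4) + 5 = 31 + 5 = 36)
(y + u(-16)) + 114 = (36 - 16) + 114 = 20 + 114 = 134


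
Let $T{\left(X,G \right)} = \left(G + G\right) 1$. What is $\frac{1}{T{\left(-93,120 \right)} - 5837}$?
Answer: $- \frac{1}{5597} \approx -0.00017867$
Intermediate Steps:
$T{\left(X,G \right)} = 2 G$ ($T{\left(X,G \right)} = 2 G 1 = 2 G$)
$\frac{1}{T{\left(-93,120 \right)} - 5837} = \frac{1}{2 \cdot 120 - 5837} = \frac{1}{240 - 5837} = \frac{1}{-5597} = - \frac{1}{5597}$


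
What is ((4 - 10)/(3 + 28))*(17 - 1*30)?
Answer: 78/31 ≈ 2.5161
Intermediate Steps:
((4 - 10)/(3 + 28))*(17 - 1*30) = (-6/31)*(17 - 30) = -6*1/31*(-13) = -6/31*(-13) = 78/31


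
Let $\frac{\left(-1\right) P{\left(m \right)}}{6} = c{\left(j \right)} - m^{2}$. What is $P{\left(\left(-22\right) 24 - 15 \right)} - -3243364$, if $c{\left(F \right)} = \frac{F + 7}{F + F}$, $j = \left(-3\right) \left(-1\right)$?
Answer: $5012448$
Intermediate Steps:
$j = 3$
$c{\left(F \right)} = \frac{7 + F}{2 F}$
$P{\left(m \right)} = -10 + 6 m^{2}$ ($P{\left(m \right)} = - 6 \left(\frac{7 + 3}{2 \cdot 3} - m^{2}\right) = - 6 \left(\frac{1}{2} \cdot \frac{1}{3} \cdot 10 - m^{2}\right) = - 6 \left(\frac{5}{3} - m^{2}\right) = -10 + 6 m^{2}$)
$P{\left(\left(-22\right) 24 - 15 \right)} - -3243364 = \left(-10 + 6 \left(\left(-22\right) 24 - 15\right)^{2}\right) - -3243364 = \left(-10 + 6 \left(-528 - 15\right)^{2}\right) + 3243364 = \left(-10 + 6 \left(-543\right)^{2}\right) + 3243364 = \left(-10 + 6 \cdot 294849\right) + 3243364 = \left(-10 + 1769094\right) + 3243364 = 1769084 + 3243364 = 5012448$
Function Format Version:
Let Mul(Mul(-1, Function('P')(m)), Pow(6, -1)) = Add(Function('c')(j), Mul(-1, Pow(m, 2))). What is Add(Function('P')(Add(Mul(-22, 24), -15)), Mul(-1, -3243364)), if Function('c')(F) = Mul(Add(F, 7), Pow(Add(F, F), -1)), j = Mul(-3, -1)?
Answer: 5012448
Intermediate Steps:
j = 3
Function('c')(F) = Mul(Rational(1, 2), Pow(F, -1), Add(7, F)) (Function('c')(F) = Mul(Add(7, F), Pow(Mul(2, F), -1)) = Mul(Add(7, F), Mul(Rational(1, 2), Pow(F, -1))) = Mul(Rational(1, 2), Pow(F, -1), Add(7, F)))
Function('P')(m) = Add(-10, Mul(6, Pow(m, 2))) (Function('P')(m) = Mul(-6, Add(Mul(Rational(1, 2), Pow(3, -1), Add(7, 3)), Mul(-1, Pow(m, 2)))) = Mul(-6, Add(Mul(Rational(1, 2), Rational(1, 3), 10), Mul(-1, Pow(m, 2)))) = Mul(-6, Add(Rational(5, 3), Mul(-1, Pow(m, 2)))) = Add(-10, Mul(6, Pow(m, 2))))
Add(Function('P')(Add(Mul(-22, 24), -15)), Mul(-1, -3243364)) = Add(Add(-10, Mul(6, Pow(Add(Mul(-22, 24), -15), 2))), Mul(-1, -3243364)) = Add(Add(-10, Mul(6, Pow(Add(-528, -15), 2))), 3243364) = Add(Add(-10, Mul(6, Pow(-543, 2))), 3243364) = Add(Add(-10, Mul(6, 294849)), 3243364) = Add(Add(-10, 1769094), 3243364) = Add(1769084, 3243364) = 5012448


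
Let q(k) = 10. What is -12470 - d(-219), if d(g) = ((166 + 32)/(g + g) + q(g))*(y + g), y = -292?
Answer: -7591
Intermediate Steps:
d(g) = (-292 + g)*(10 + 99/g) (d(g) = ((166 + 32)/(g + g) + 10)*(-292 + g) = (198/((2*g)) + 10)*(-292 + g) = (198*(1/(2*g)) + 10)*(-292 + g) = (99/g + 10)*(-292 + g) = (10 + 99/g)*(-292 + g) = (-292 + g)*(10 + 99/g))
-12470 - d(-219) = -12470 - (-2821 - 28908/(-219) + 10*(-219)) = -12470 - (-2821 - 28908*(-1/219) - 2190) = -12470 - (-2821 + 132 - 2190) = -12470 - 1*(-4879) = -12470 + 4879 = -7591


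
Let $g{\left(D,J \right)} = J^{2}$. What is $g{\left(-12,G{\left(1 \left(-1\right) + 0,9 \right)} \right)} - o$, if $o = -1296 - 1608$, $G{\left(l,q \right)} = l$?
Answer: $2905$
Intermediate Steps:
$o = -2904$ ($o = -1296 - 1608 = -2904$)
$g{\left(-12,G{\left(1 \left(-1\right) + 0,9 \right)} \right)} - o = \left(1 \left(-1\right) + 0\right)^{2} - -2904 = \left(-1 + 0\right)^{2} + 2904 = \left(-1\right)^{2} + 2904 = 1 + 2904 = 2905$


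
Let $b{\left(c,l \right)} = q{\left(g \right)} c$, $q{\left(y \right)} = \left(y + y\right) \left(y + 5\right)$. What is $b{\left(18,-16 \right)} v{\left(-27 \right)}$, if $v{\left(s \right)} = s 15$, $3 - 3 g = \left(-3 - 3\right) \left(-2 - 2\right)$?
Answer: $-204120$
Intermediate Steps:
$g = -7$ ($g = 1 - \frac{\left(-3 - 3\right) \left(-2 - 2\right)}{3} = 1 - \frac{\left(-6\right) \left(-4\right)}{3} = 1 - 8 = -7$)
$q{\left(y \right)} = 2 y \left(5 + y\right)$
$v{\left(s \right)} = 15 s$
$b{\left(c,l \right)} = 28 c$ ($b{\left(c,l \right)} = 2 \left(-7\right) \left(5 - 7\right) c = 2 \left(-7\right) \left(-2\right) c = 28 c$)
$b{\left(18,-16 \right)} v{\left(-27 \right)} = 28 \cdot 18 \cdot 15 \left(-27\right) = 504 \left(-405\right) = -204120$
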